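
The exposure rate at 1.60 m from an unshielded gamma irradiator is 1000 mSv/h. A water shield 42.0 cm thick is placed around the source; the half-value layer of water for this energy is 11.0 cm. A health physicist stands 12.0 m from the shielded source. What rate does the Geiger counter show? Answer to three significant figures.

Distance alone: 1000 × (1.60/12.0)² = 1000 × 0.01778 = 17.78 mSv/h.
Shield: 42.0/11.0 = 3.818 half-value layers → attenuation 2^(−3.818) = 0.07090.
Combined: 17.78 × 0.07090 = 1.261 mSv/h.

1.26 mSv/h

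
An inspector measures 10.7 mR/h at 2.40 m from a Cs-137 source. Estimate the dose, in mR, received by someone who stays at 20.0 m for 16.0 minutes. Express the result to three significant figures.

By the inverse-square law, rate at 20.0 m:
(2.40/20.0)² = 0.01440, so 10.7 × 0.01440 = 0.1541 mR/h.
Dose = rate × time = 0.1541 mR/h × 0.2667 h = 0.04110 mR.

0.0411 mR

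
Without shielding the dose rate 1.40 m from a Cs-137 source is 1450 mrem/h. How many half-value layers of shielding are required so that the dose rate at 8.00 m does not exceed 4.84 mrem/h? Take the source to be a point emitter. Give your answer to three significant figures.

3.20 half-value layers

At 8.00 m, distance alone gives 1450 × (1.40/8.00)² = 1450 × 0.03062 = 44.40 mrem/h.
Further attenuation needed: 44.40/4.84 = 9.174.
n = log₂(9.174) = 3.198 half-value layers.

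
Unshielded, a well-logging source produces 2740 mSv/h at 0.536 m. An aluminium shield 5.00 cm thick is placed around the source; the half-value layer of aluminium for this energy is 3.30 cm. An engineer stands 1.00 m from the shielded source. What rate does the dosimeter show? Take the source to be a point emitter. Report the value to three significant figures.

275 mSv/h

Distance alone: (0.536/1.00)² = 0.2873, so 2740 × 0.2873 = 787.2 mSv/h.
Shield: 5.00/3.30 = 1.515 half-value layers → attenuation 2^(−1.515) = 0.3499.
Combined: 787.2 × 0.3499 = 275.4 mSv/h.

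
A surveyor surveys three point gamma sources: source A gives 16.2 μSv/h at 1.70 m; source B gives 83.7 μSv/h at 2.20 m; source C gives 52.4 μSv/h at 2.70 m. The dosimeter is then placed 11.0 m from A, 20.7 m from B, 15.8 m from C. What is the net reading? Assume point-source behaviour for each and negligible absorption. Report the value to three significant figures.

2.86 μSv/h

Each source contributes Iᵢ·(dᵢ/rᵢ)²; contributions add.
A: 16.2 × (1.70/11.0)² = 0.3869 μSv/h
B: 83.7 × (2.20/20.7)² = 0.9454 μSv/h
C: 52.4 × (2.70/15.8)² = 1.530 μSv/h
Total = 0.3869 + 0.9454 + 1.530 = 2.862 μSv/h.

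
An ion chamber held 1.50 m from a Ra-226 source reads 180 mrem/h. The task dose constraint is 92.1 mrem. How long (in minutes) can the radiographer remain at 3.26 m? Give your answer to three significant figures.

145 min

Since intensity falls as 1/r², rate at 3.26 m:
180 × (1.50/3.26)² = 180 × 0.2117 = 38.11 mrem/h.
Stay time = 92.1 mrem ÷ 38.11 mrem/h = 2.417 h = 145.0 min.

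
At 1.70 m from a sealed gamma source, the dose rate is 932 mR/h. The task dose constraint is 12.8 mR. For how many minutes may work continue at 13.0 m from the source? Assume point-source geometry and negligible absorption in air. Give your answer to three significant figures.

Applying the 1/r² law, rate at 13.0 m:
932 × (1.70/13.0)² = 932 × 0.01710 = 15.94 mR/h.
Stay time = 12.8 mR ÷ 15.94 mR/h = 0.8030 h = 48.18 min.

48.2 min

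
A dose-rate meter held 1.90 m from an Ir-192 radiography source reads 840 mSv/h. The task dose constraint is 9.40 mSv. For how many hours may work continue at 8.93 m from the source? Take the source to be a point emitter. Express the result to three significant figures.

0.247 h

Since intensity falls as 1/r², rate at 8.93 m:
840 × (1.90/8.93)² = 840 × 0.04527 = 38.03 mSv/h.
Stay time = 9.40 mSv ÷ 38.03 mSv/h = 0.2472 h.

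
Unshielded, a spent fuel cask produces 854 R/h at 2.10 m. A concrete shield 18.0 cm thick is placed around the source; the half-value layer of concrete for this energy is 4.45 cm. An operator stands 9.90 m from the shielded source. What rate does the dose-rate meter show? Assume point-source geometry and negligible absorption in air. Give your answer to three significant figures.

2.33 R/h

Distance alone: 854 × (2.10/9.90)² = 854 × 0.04500 = 38.43 R/h.
Shield: 18.0/4.45 = 4.045 half-value layers → attenuation 2^(−4.045) = 0.06058.
Combined: 38.43 × 0.06058 = 2.328 R/h.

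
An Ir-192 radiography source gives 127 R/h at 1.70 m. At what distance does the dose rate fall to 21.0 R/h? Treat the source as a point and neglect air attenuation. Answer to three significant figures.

By the inverse-square law, d₂ = d₁·√(I₁/I₂).
I₁/I₂ = 127/21.0 = 6.048, so d₂ = 1.70 × √6.048 = 4.181 m.

4.18 m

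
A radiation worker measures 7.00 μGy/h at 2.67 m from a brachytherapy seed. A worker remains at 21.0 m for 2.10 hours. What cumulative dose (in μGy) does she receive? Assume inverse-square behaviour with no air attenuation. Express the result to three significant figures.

Applying the 1/r² law, rate at 21.0 m:
7.00 × (2.67/21.0)² = 7.00 × 0.01617 = 0.1132 μGy/h.
Dose = rate × time = 0.1132 μGy/h × 2.100 h = 0.2377 μGy.

0.238 μGy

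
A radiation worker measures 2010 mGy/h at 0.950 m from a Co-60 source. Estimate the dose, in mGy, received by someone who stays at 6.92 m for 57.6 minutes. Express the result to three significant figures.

Using I₁d₁² = I₂d₂², rate at 6.92 m:
(0.950/6.92)² = 0.01885, so 2010 × 0.01885 = 37.89 mGy/h.
Dose = rate × time = 37.89 mGy/h × 0.9600 h = 36.37 mGy.

36.4 mGy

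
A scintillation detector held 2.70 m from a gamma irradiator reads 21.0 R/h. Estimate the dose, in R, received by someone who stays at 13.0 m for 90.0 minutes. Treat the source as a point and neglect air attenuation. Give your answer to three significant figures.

Intensity scales as (d₁/d₂)², so rate at 13.0 m:
21.0 × (2.70/13.0)² = 21.0 × 0.04314 = 0.9059 R/h.
Dose = rate × time = 0.9059 R/h × 1.500 h = 1.359 R.

1.36 R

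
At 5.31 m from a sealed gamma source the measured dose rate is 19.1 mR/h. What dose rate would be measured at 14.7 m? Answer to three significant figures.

2.49 mR/h

By the inverse-square law, scaling from 5.31 m to 14.7 m:
(5.31/14.7)² = 0.1305, so 19.1 × 0.1305 = 2.493 mR/h.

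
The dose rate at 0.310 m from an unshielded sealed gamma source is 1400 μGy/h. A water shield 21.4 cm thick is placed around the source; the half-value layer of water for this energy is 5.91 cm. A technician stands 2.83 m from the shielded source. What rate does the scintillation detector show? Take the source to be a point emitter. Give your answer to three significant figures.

Distance alone: 1400 × (0.310/2.83)² = 1400 × 0.01200 = 16.80 μGy/h.
Shield: 21.4/5.91 = 3.621 half-value layers → attenuation 2^(−3.621) = 0.08128.
Combined: 16.80 × 0.08128 = 1.366 μGy/h.

1.37 μGy/h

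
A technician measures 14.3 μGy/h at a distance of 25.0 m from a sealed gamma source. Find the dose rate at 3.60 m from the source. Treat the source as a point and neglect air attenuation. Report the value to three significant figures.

Intensity scales as (d₁/d₂)², so the rate at 3.60 m is
14.3 × (25.0/3.60)² = 14.3 × 48.23 = 689.7 μGy/h.

690 μGy/h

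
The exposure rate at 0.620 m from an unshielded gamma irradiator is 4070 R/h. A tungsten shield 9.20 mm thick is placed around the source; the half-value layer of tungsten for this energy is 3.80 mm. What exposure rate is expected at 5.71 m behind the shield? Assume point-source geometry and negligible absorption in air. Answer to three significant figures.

8.96 R/h

Distance alone: 4070 × (0.620/5.71)² = 4070 × 0.01179 = 47.99 R/h.
Shield: 9.20/3.80 = 2.421 half-value layers → attenuation 2^(−2.421) = 0.1867.
Combined: 47.99 × 0.1867 = 8.960 R/h.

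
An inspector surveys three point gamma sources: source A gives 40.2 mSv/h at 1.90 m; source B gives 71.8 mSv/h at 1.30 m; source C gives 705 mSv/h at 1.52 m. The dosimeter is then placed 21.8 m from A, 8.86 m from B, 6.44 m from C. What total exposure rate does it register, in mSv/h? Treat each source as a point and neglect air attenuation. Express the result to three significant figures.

Each source contributes Iᵢ·(dᵢ/rᵢ)²; contributions add.
A: 40.2 × (1.90/21.8)² = 0.3054 mSv/h
B: 71.8 × (1.30/8.86)² = 1.546 mSv/h
C: 705 × (1.52/6.44)² = 39.27 mSv/h
Total = 0.3054 + 1.546 + 39.27 = 41.12 mSv/h.

41.1 mSv/h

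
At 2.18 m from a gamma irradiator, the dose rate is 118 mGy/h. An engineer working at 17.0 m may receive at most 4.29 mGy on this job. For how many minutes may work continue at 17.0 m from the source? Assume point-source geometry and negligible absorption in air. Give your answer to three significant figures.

Applying the 1/r² law, rate at 17.0 m:
118 × (2.18/17.0)² = 118 × 0.01644 = 1.940 mGy/h.
Stay time = 4.29 mGy ÷ 1.940 mGy/h = 2.211 h = 132.7 min.

133 min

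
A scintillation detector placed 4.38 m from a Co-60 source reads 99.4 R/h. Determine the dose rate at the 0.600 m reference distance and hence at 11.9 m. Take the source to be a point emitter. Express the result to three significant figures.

5300 R/h; 13.5 R/h

Applying the 1/r² law,
At 0.600 m: (4.38/0.600)² = 53.29, so 99.4 × 53.29 = 5297 R/h
At 11.9 m: 5297 × (0.600/11.9)² = 5297 × 0.002542 = 13.46 R/h.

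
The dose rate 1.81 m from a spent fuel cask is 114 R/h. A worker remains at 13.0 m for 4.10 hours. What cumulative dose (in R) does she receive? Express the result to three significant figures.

9.06 R

By the inverse-square law, rate at 13.0 m:
(1.81/13.0)² = 0.01939, so 114 × 0.01939 = 2.210 R/h.
Dose = rate × time = 2.210 R/h × 4.100 h = 9.061 R.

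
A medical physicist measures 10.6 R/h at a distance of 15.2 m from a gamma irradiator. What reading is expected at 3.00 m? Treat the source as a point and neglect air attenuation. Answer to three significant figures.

272 R/h

Since intensity falls as 1/r², the rate at 3.00 m is
(15.2/3.00)² = 25.67, so 10.6 × 25.67 = 272.1 R/h.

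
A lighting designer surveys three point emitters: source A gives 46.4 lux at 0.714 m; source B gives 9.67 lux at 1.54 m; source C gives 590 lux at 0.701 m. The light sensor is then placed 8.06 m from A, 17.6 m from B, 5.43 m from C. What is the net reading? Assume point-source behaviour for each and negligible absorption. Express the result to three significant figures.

10.3 lux

By superposition, sum each source's inverse-square contribution:
A: 46.4 × (0.714/8.06)² = 0.3641 lux
B: 9.67 × (1.54/17.6)² = 0.07404 lux
C: 590 × (0.701/5.43)² = 9.833 lux
Total = 0.3641 + 0.07404 + 9.833 = 10.27 lux.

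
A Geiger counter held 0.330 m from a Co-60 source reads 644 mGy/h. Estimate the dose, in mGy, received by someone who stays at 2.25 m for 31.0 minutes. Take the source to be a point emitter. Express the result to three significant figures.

7.16 mGy

By the inverse-square law, rate at 2.25 m:
(0.330/2.25)² = 0.02151, so 644 × 0.02151 = 13.85 mGy/h.
Dose = rate × time = 13.85 mGy/h × 0.5167 h = 7.156 mGy.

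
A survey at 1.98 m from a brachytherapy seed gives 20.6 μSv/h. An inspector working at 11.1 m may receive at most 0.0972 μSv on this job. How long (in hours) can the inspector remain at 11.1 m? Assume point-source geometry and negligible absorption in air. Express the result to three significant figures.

0.148 h

Intensity scales as (d₁/d₂)², so rate at 11.1 m:
(1.98/11.1)² = 0.03182, so 20.6 × 0.03182 = 0.6555 μSv/h.
Stay time = 0.0972 μSv ÷ 0.6555 μSv/h = 0.1483 h.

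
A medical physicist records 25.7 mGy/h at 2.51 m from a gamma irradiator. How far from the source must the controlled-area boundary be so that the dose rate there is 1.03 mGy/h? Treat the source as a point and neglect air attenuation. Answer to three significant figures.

12.5 m

Using I₁d₁² = I₂d₂², d₂ = d₁·√(I₁/I₂).
I₁/I₂ = 25.7/1.03 = 24.95, so d₂ = 2.51 × √24.95 = 12.54 m.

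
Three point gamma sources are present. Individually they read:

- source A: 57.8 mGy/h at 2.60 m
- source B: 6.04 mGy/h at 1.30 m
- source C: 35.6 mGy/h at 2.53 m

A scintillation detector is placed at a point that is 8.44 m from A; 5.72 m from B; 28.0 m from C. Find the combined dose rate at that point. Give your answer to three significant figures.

By superposition, sum each source's inverse-square contribution:
A: 57.8 × (2.60/8.44)² = 5.485 mGy/h
B: 6.04 × (1.30/5.72)² = 0.3120 mGy/h
C: 35.6 × (2.53/28.0)² = 0.2907 mGy/h
Total = 5.485 + 0.3120 + 0.2907 = 6.088 mGy/h.

6.09 mGy/h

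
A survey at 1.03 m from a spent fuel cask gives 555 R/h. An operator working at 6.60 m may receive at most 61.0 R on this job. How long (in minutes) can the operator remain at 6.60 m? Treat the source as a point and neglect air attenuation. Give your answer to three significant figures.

Applying the 1/r² law, rate at 6.60 m:
555 × (1.03/6.60)² = 555 × 0.02435 = 13.51 R/h.
Stay time = 61.0 R ÷ 13.51 R/h = 4.515 h = 270.9 min.

271 min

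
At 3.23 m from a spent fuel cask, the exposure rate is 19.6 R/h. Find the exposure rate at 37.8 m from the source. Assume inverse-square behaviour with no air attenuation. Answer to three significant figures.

Applying the 1/r² law, the rate at 37.8 m is
19.6 × (3.23/37.8)² = 19.6 × 0.007302 = 0.1431 R/h.

0.143 R/h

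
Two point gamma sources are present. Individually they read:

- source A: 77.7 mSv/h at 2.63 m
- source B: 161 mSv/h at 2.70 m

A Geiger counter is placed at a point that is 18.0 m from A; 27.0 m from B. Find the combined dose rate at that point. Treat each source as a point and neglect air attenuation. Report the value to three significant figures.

By superposition, sum each source's inverse-square contribution:
A: 77.7 × (2.63/18.0)² = 1.659 mSv/h
B: 161 × (2.70/27.0)² = 1.610 mSv/h
Total = 1.659 + 1.610 = 3.269 mSv/h.

3.27 mSv/h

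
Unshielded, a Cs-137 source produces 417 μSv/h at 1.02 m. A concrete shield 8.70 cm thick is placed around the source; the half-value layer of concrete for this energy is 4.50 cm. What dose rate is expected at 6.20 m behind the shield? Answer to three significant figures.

Distance alone: (1.02/6.20)² = 0.02707, so 417 × 0.02707 = 11.29 μSv/h.
Shield: 8.70/4.50 = 1.933 half-value layers → attenuation 2^(−1.933) = 0.2619.
Combined: 11.29 × 0.2619 = 2.957 μSv/h.

2.96 μSv/h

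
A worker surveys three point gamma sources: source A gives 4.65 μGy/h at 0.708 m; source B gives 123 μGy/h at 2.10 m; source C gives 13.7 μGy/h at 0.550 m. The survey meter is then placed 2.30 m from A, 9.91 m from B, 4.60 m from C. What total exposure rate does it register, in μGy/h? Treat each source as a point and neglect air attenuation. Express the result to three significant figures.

6.16 μGy/h

By superposition, sum each source's inverse-square contribution:
A: 4.65 × (0.708/2.30)² = 0.4406 μGy/h
B: 123 × (2.10/9.91)² = 5.523 μGy/h
C: 13.7 × (0.550/4.60)² = 0.1959 μGy/h
Total = 0.4406 + 5.523 + 0.1959 = 6.159 μGy/h.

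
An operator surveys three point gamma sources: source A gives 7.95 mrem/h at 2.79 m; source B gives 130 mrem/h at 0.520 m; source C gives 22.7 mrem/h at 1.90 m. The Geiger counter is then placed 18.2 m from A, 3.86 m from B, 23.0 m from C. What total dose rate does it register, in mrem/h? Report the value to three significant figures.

2.70 mrem/h

By superposition, sum each source's inverse-square contribution:
A: 7.95 × (2.79/18.2)² = 0.1868 mrem/h
B: 130 × (0.520/3.86)² = 2.359 mrem/h
C: 22.7 × (1.90/23.0)² = 0.1549 mrem/h
Total = 0.1868 + 2.359 + 0.1549 = 2.701 mrem/h.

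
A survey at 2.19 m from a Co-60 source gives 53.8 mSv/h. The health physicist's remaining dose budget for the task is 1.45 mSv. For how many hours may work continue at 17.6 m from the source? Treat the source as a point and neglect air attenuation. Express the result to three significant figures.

Applying the 1/r² law, rate at 17.6 m:
(2.19/17.6)² = 0.01548, so 53.8 × 0.01548 = 0.8328 mSv/h.
Stay time = 1.45 mSv ÷ 0.8328 mSv/h = 1.741 h.

1.74 h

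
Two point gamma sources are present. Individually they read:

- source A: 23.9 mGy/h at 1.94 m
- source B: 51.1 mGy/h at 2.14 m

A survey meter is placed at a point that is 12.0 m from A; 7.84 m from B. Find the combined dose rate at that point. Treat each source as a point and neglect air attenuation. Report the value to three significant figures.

Each source contributes Iᵢ·(dᵢ/rᵢ)²; contributions add.
A: 23.9 × (1.94/12.0)² = 0.6247 mGy/h
B: 51.1 × (2.14/7.84)² = 3.807 mGy/h
Total = 0.6247 + 3.807 = 4.432 mGy/h.

4.43 mGy/h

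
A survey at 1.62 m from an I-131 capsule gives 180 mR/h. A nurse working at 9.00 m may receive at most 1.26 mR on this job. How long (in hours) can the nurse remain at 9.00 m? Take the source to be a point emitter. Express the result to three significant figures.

0.216 h

Applying the 1/r² law, rate at 9.00 m:
(1.62/9.00)² = 0.03240, so 180 × 0.03240 = 5.832 mR/h.
Stay time = 1.26 mR ÷ 5.832 mR/h = 0.2160 h.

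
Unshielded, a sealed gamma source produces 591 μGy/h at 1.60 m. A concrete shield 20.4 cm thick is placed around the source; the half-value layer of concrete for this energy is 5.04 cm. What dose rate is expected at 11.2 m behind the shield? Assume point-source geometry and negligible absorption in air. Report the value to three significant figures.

Distance alone: (1.60/11.2)² = 0.02041, so 591 × 0.02041 = 12.06 μGy/h.
Shield: 20.4/5.04 = 4.048 half-value layers → attenuation 2^(−4.048) = 0.06045.
Combined: 12.06 × 0.06045 = 0.7290 μGy/h.

0.729 μGy/h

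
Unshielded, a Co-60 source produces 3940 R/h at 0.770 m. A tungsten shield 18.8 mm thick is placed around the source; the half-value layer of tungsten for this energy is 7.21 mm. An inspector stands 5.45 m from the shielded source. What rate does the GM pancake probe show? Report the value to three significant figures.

12.9 R/h

Distance alone: 3940 × (0.770/5.45)² = 3940 × 0.01996 = 78.64 R/h.
Shield: 18.8/7.21 = 2.607 half-value layers → attenuation 2^(−2.607) = 0.1641.
Combined: 78.64 × 0.1641 = 12.90 R/h.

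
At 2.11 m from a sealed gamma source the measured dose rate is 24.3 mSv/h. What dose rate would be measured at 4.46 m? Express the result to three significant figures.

Using I₁d₁² = I₂d₂², scaling from 2.11 m to 4.46 m:
24.3 × (2.11/4.46)² = 24.3 × 0.2238 = 5.438 mSv/h.

5.44 mSv/h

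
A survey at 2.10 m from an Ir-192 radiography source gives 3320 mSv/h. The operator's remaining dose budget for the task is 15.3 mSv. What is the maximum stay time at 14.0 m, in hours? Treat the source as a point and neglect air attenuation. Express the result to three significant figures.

Using I₁d₁² = I₂d₂², rate at 14.0 m:
3320 × (2.10/14.0)² = 3320 × 0.02250 = 74.70 mSv/h.
Stay time = 15.3 mSv ÷ 74.70 mSv/h = 0.2048 h.

0.205 h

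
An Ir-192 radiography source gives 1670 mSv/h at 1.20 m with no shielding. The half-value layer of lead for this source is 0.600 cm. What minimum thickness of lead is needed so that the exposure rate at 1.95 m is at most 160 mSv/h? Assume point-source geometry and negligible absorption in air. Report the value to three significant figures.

At 1.95 m, distance alone gives 1670 × (1.20/1.95)² = 1670 × 0.3787 = 632.4 mSv/h.
Further attenuation needed: 632.4/160 = 3.952.
n = log₂(3.952) = 1.983 half-value layers.
Thickness = 1.983 × 0.600 cm = 1.190 cm.

1.19 cm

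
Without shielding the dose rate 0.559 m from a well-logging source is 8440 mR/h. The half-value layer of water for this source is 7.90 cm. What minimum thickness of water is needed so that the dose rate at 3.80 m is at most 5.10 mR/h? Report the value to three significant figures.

At 3.80 m, distance alone gives 8440 × (0.559/3.80)² = 8440 × 0.02164 = 182.6 mR/h.
Further attenuation needed: 182.6/5.10 = 35.80.
n = log₂(35.80) = 5.162 half-value layers.
Thickness = 5.162 × 7.90 cm = 40.78 cm.

40.8 cm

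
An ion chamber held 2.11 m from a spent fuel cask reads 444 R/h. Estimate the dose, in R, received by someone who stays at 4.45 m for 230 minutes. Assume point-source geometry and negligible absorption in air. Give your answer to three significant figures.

383 R

By the inverse-square law, rate at 4.45 m:
444 × (2.11/4.45)² = 444 × 0.2248 = 99.81 R/h.
Dose = rate × time = 99.81 R/h × 3.833 h = 382.6 R.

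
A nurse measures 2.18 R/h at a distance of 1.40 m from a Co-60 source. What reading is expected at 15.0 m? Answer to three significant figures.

Using I₁d₁² = I₂d₂², the rate at 15.0 m is
2.18 × (1.40/15.0)² = 2.18 × 0.008711 = 0.01899 R/h.

0.0190 R/h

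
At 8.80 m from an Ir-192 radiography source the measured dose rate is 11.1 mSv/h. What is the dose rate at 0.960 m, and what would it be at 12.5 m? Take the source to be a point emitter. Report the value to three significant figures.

933 mSv/h; 5.50 mSv/h

Intensity scales as (d₁/d₂)², so
At 0.960 m: 11.1 × (8.80/0.960)² = 11.1 × 84.03 = 932.7 mSv/h
At 12.5 m: 932.7 × (0.960/12.5)² = 932.7 × 0.005898 = 5.501 mSv/h.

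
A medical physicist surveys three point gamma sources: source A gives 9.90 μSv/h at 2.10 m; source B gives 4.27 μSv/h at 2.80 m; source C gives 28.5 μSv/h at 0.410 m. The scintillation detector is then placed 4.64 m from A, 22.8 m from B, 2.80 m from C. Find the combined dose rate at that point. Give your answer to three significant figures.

By superposition, sum each source's inverse-square contribution:
A: 9.90 × (2.10/4.64)² = 2.028 μSv/h
B: 4.27 × (2.80/22.8)² = 0.06440 μSv/h
C: 28.5 × (0.410/2.80)² = 0.6111 μSv/h
Total = 2.028 + 0.06440 + 0.6111 = 2.704 μSv/h.

2.70 μSv/h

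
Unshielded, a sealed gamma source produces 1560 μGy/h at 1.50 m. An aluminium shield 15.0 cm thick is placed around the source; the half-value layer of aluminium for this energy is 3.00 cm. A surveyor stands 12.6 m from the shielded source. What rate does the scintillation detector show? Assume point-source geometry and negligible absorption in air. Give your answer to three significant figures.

Distance alone: (1.50/12.6)² = 0.01417, so 1560 × 0.01417 = 22.11 μGy/h.
Shield: 15.0/3.00 = 5.000 half-value layers → attenuation 2^(−5.000) = 0.03125.
Combined: 22.11 × 0.03125 = 0.6909 μGy/h.

0.691 μGy/h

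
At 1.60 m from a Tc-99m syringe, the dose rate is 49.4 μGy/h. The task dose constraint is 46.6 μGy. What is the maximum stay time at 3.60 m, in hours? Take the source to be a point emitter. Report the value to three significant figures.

Using I₁d₁² = I₂d₂², rate at 3.60 m:
(1.60/3.60)² = 0.1975, so 49.4 × 0.1975 = 9.757 μGy/h.
Stay time = 46.6 μGy ÷ 9.757 μGy/h = 4.776 h.

4.78 h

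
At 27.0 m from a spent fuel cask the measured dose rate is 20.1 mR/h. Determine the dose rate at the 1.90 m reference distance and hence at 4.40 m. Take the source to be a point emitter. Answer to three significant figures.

4060 mR/h; 757 mR/h

Intensity scales as (d₁/d₂)², so
At 1.90 m: 20.1 × (27.0/1.90)² = 20.1 × 201.9 = 4058 mR/h
At 4.40 m: (1.90/4.40)² = 0.1865, so 4058 × 0.1865 = 756.8 mR/h.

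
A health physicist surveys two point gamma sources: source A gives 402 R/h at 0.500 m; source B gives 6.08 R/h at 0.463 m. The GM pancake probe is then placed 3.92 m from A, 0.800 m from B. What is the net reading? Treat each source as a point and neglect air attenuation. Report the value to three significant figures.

8.58 R/h

Each source contributes Iᵢ·(dᵢ/rᵢ)²; contributions add.
A: 402 × (0.500/3.92)² = 6.540 R/h
B: 6.08 × (0.463/0.800)² = 2.037 R/h
Total = 6.540 + 2.037 = 8.577 R/h.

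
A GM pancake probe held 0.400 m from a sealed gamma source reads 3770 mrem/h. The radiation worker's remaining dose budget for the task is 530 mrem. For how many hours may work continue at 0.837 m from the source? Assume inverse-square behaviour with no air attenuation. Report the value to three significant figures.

Using I₁d₁² = I₂d₂², rate at 0.837 m:
3770 × (0.400/0.837)² = 3770 × 0.2284 = 861.1 mrem/h.
Stay time = 530 mrem ÷ 861.1 mrem/h = 0.6155 h.

0.616 h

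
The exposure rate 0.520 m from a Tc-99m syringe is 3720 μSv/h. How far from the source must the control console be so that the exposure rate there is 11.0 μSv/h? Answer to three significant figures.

9.56 m

Since intensity falls as 1/r², d₂ = d₁·√(I₁/I₂).
I₁/I₂ = 3720/11.0 = 338.2, so d₂ = 0.520 × √338.2 = 9.563 m.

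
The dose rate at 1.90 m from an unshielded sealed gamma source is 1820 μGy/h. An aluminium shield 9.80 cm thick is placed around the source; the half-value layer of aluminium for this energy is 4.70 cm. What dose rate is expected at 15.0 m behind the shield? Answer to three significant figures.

6.88 μGy/h

Distance alone: 1820 × (1.90/15.0)² = 1820 × 0.01604 = 29.19 μGy/h.
Shield: 9.80/4.70 = 2.085 half-value layers → attenuation 2^(−2.085) = 0.2357.
Combined: 29.19 × 0.2357 = 6.880 μGy/h.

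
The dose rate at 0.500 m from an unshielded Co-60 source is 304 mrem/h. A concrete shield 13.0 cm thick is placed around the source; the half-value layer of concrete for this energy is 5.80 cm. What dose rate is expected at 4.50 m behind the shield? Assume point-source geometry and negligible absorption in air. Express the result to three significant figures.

0.794 mrem/h

Distance alone: 304 × (0.500/4.50)² = 304 × 0.01235 = 3.754 mrem/h.
Shield: 13.0/5.80 = 2.241 half-value layers → attenuation 2^(−2.241) = 0.2115.
Combined: 3.754 × 0.2115 = 0.7940 mrem/h.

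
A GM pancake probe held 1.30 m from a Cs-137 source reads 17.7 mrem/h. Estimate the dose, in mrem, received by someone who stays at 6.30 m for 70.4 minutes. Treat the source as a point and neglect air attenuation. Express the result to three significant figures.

0.884 mrem

Intensity scales as (d₁/d₂)², so rate at 6.30 m:
17.7 × (1.30/6.30)² = 17.7 × 0.04258 = 0.7537 mrem/h.
Dose = rate × time = 0.7537 mrem/h × 1.173 h = 0.8841 mrem.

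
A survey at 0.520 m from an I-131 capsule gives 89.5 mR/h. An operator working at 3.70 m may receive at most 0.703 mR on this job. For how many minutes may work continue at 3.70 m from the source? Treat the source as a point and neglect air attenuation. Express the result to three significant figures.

23.9 min

Applying the 1/r² law, rate at 3.70 m:
89.5 × (0.520/3.70)² = 89.5 × 0.01975 = 1.768 mR/h.
Stay time = 0.703 mR ÷ 1.768 mR/h = 0.3976 h = 23.86 min.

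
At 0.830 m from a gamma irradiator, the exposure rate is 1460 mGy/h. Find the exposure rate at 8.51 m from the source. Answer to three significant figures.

Intensity scales as (d₁/d₂)², so the rate at 8.51 m is
(0.830/8.51)² = 0.009513, so 1460 × 0.009513 = 13.89 mGy/h.

13.9 mGy/h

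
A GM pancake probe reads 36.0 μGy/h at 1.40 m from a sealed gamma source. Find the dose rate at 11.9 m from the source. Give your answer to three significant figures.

0.498 μGy/h

Since intensity falls as 1/r², the rate at 11.9 m is
(1.40/11.9)² = 0.01384, so 36.0 × 0.01384 = 0.4982 μGy/h.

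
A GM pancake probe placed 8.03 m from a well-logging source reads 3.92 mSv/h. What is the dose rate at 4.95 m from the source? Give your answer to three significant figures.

Since intensity falls as 1/r², scaling from 8.03 m to 4.95 m:
3.92 × (8.03/4.95)² = 3.92 × 2.632 = 10.32 mSv/h.

10.3 mSv/h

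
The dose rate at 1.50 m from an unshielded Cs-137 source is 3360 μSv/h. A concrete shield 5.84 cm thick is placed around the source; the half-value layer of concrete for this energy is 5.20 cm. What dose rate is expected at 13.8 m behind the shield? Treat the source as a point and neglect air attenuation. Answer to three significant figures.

18.2 μSv/h

Distance alone: (1.50/13.8)² = 0.01181, so 3360 × 0.01181 = 39.68 μSv/h.
Shield: 5.84/5.20 = 1.123 half-value layers → attenuation 2^(−1.123) = 0.4591.
Combined: 39.68 × 0.4591 = 18.22 μSv/h.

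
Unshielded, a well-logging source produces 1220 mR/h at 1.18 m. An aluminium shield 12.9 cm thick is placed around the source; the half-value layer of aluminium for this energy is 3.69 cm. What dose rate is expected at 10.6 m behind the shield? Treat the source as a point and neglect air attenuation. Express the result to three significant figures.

Distance alone: 1220 × (1.18/10.6)² = 1220 × 0.01239 = 15.12 mR/h.
Shield: 12.9/3.69 = 3.496 half-value layers → attenuation 2^(−3.496) = 0.08863.
Combined: 15.12 × 0.08863 = 1.340 mR/h.

1.34 mR/h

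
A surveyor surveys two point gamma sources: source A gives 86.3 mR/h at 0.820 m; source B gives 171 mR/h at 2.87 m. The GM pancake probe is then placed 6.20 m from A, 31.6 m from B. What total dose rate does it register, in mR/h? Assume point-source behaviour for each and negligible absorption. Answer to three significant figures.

By superposition, sum each source's inverse-square contribution:
A: 86.3 × (0.820/6.20)² = 1.510 mR/h
B: 171 × (2.87/31.6)² = 1.411 mR/h
Total = 1.510 + 1.411 = 2.921 mR/h.

2.92 mR/h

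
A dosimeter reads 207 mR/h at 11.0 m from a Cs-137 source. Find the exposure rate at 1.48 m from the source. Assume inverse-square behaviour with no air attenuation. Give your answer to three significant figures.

11400 mR/h

Using I₁d₁² = I₂d₂², the rate at 1.48 m is
(11.0/1.48)² = 55.24, so 207 × 55.24 = 11430 mR/h.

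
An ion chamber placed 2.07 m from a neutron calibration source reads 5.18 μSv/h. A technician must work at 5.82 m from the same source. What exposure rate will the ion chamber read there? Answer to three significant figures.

Since intensity falls as 1/r², scaling from 2.07 m to 5.82 m:
5.18 × (2.07/5.82)² = 5.18 × 0.1265 = 0.6553 μSv/h.

0.655 μSv/h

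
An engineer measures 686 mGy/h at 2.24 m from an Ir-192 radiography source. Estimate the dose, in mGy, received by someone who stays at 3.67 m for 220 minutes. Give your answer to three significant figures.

Since intensity falls as 1/r², rate at 3.67 m:
(2.24/3.67)² = 0.3725, so 686 × 0.3725 = 255.5 mGy/h.
Dose = rate × time = 255.5 mGy/h × 3.667 h = 936.9 mGy.

937 mGy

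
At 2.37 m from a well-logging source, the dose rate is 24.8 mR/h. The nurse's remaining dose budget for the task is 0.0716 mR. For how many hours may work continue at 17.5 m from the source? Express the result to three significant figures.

By the inverse-square law, rate at 17.5 m:
24.8 × (2.37/17.5)² = 24.8 × 0.01834 = 0.4548 mR/h.
Stay time = 0.0716 mR ÷ 0.4548 mR/h = 0.1574 h.

0.157 h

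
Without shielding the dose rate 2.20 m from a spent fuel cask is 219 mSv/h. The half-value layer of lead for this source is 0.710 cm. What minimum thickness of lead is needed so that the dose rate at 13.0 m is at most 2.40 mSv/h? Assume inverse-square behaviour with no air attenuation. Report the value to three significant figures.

At 13.0 m, distance alone gives 219 × (2.20/13.0)² = 219 × 0.02864 = 6.272 mSv/h.
Further attenuation needed: 6.272/2.40 = 2.613.
n = log₂(2.613) = 1.386 half-value layers.
Thickness = 1.386 × 0.710 cm = 0.9841 cm.

0.984 cm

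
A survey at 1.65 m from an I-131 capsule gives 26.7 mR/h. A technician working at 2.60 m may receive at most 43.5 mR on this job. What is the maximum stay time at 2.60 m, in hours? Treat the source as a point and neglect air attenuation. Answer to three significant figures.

4.05 h

Intensity scales as (d₁/d₂)², so rate at 2.60 m:
26.7 × (1.65/2.60)² = 26.7 × 0.4027 = 10.75 mR/h.
Stay time = 43.5 mR ÷ 10.75 mR/h = 4.047 h.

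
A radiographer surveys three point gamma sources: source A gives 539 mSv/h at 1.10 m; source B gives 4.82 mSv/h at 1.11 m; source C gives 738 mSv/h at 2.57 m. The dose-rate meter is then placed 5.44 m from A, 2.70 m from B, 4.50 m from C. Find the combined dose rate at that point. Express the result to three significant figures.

Each source contributes Iᵢ·(dᵢ/rᵢ)²; contributions add.
A: 539 × (1.10/5.44)² = 22.04 mSv/h
B: 4.82 × (1.11/2.70)² = 0.8146 mSv/h
C: 738 × (2.57/4.50)² = 240.7 mSv/h
Total = 22.04 + 0.8146 + 240.7 = 263.6 mSv/h.

264 mSv/h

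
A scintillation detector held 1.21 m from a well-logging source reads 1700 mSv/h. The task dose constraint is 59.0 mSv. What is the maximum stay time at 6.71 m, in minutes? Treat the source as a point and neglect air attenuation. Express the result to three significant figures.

64.0 min

By the inverse-square law, rate at 6.71 m:
(1.21/6.71)² = 0.03252, so 1700 × 0.03252 = 55.28 mSv/h.
Stay time = 59.0 mSv ÷ 55.28 mSv/h = 1.067 h = 64.02 min.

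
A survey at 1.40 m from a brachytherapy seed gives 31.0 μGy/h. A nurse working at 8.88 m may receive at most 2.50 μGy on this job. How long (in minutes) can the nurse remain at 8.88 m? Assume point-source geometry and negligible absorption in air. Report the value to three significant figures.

195 min

Since intensity falls as 1/r², rate at 8.88 m:
31.0 × (1.40/8.88)² = 31.0 × 0.02486 = 0.7707 μGy/h.
Stay time = 2.50 μGy ÷ 0.7707 μGy/h = 3.244 h = 194.6 min.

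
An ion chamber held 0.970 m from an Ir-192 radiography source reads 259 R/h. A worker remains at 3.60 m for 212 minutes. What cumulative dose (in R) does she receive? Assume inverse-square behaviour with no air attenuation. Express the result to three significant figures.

66.4 R

By the inverse-square law, rate at 3.60 m:
(0.970/3.60)² = 0.07260, so 259 × 0.07260 = 18.80 R/h.
Dose = rate × time = 18.80 R/h × 3.533 h = 66.42 R.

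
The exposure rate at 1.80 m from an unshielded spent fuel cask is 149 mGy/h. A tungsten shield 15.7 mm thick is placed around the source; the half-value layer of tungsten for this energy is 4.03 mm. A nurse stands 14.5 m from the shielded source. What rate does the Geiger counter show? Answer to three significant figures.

0.154 mGy/h

Distance alone: (1.80/14.5)² = 0.01541, so 149 × 0.01541 = 2.296 mGy/h.
Shield: 15.7/4.03 = 3.896 half-value layers → attenuation 2^(−3.896) = 0.06717.
Combined: 2.296 × 0.06717 = 0.1542 mGy/h.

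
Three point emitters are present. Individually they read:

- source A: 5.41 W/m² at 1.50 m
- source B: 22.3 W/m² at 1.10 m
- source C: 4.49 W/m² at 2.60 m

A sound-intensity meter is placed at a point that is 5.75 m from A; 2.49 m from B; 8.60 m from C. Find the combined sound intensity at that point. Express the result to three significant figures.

5.13 W/m²

Each source contributes Iᵢ·(dᵢ/rᵢ)²; contributions add.
A: 5.41 × (1.50/5.75)² = 0.3682 W/m²
B: 22.3 × (1.10/2.49)² = 4.352 W/m²
C: 4.49 × (2.60/8.60)² = 0.4104 W/m²
Total = 0.3682 + 4.352 + 0.4104 = 5.131 W/m².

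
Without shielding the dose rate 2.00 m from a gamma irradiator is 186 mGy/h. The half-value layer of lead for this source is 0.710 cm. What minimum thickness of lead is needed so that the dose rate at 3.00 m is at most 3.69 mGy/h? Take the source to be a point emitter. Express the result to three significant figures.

3.18 cm

At 3.00 m, distance alone gives 186 × (2.00/3.00)² = 186 × 0.4444 = 82.66 mGy/h.
Further attenuation needed: 82.66/3.69 = 22.40.
n = log₂(22.40) = 4.485 half-value layers.
Thickness = 4.485 × 0.710 cm = 3.184 cm.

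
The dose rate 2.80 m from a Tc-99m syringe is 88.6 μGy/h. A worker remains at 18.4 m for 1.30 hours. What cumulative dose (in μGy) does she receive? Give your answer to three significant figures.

2.67 μGy

By the inverse-square law, rate at 18.4 m:
(2.80/18.4)² = 0.02316, so 88.6 × 0.02316 = 2.052 μGy/h.
Dose = rate × time = 2.052 μGy/h × 1.300 h = 2.668 μGy.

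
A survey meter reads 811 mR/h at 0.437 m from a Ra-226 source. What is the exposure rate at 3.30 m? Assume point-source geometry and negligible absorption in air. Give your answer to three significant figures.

Since intensity falls as 1/r², the rate at 3.30 m is
811 × (0.437/3.30)² = 811 × 0.01754 = 14.22 mR/h.

14.2 mR/h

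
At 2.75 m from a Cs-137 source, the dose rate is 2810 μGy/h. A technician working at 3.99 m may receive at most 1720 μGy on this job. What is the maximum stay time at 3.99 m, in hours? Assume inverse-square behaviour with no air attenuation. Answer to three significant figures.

Using I₁d₁² = I₂d₂², rate at 3.99 m:
(2.75/3.99)² = 0.4750, so 2810 × 0.4750 = 1335 μGy/h.
Stay time = 1720 μGy ÷ 1335 μGy/h = 1.288 h.

1.29 h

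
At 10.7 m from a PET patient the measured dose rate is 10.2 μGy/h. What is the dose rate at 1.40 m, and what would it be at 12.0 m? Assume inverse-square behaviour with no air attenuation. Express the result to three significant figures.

596 μGy/h; 8.11 μGy/h

Applying the 1/r² law,
At 1.40 m: (10.7/1.40)² = 58.41, so 10.2 × 58.41 = 595.8 μGy/h
At 12.0 m: 595.8 × (1.40/12.0)² = 595.8 × 0.01361 = 8.109 μGy/h.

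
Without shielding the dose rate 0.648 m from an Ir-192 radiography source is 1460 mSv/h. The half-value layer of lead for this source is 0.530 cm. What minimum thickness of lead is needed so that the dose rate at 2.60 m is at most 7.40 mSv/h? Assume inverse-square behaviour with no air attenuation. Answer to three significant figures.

1.92 cm

At 2.60 m, distance alone gives (0.648/2.60)² = 0.06212, so 1460 × 0.06212 = 90.70 mSv/h.
Further attenuation needed: 90.70/7.40 = 12.26.
n = log₂(12.26) = 3.616 half-value layers.
Thickness = 3.616 × 0.530 cm = 1.916 cm.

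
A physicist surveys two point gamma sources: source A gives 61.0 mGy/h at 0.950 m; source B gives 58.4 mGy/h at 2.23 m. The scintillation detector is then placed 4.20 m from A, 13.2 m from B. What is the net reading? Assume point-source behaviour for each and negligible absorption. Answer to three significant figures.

4.79 mGy/h

By superposition, sum each source's inverse-square contribution:
A: 61.0 × (0.950/4.20)² = 3.121 mGy/h
B: 58.4 × (2.23/13.2)² = 1.667 mGy/h
Total = 3.121 + 1.667 = 4.788 mGy/h.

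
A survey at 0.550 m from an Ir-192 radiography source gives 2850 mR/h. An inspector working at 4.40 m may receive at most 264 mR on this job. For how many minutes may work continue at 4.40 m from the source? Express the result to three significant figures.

356 min

Intensity scales as (d₁/d₂)², so rate at 4.40 m:
2850 × (0.550/4.40)² = 2850 × 0.01562 = 44.52 mR/h.
Stay time = 264 mR ÷ 44.52 mR/h = 5.930 h = 355.8 min.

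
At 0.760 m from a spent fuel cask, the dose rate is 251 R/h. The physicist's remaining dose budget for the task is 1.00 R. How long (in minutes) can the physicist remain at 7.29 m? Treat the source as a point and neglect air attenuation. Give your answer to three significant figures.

22.0 min

Applying the 1/r² law, rate at 7.29 m:
(0.760/7.29)² = 0.01087, so 251 × 0.01087 = 2.728 R/h.
Stay time = 1.00 R ÷ 2.728 R/h = 0.3666 h = 22.00 min.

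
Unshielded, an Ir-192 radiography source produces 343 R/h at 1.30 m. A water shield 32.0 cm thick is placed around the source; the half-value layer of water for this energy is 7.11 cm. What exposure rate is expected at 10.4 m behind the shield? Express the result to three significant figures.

0.237 R/h

Distance alone: 343 × (1.30/10.4)² = 343 × 0.01562 = 5.358 R/h.
Shield: 32.0/7.11 = 4.501 half-value layers → attenuation 2^(−4.501) = 0.04416.
Combined: 5.358 × 0.04416 = 0.2366 R/h.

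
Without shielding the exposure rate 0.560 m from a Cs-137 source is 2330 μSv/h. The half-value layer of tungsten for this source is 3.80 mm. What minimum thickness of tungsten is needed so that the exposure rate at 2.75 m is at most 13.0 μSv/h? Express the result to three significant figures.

11.0 mm

At 2.75 m, distance alone gives (0.560/2.75)² = 0.04147, so 2330 × 0.04147 = 96.63 μSv/h.
Further attenuation needed: 96.63/13.0 = 7.433.
n = log₂(7.433) = 2.894 half-value layers.
Thickness = 2.894 × 3.80 mm = 11.00 mm.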